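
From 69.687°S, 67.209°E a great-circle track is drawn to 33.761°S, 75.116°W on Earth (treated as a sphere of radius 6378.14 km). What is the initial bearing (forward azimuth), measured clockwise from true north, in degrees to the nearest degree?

212°

Δλ = -142.325° = -2.4840 rad.
y = sin Δλ · cos φ₂ = (-0.6112)(0.8314) = -0.5081
x = cos φ₁ sin φ₂ − sin φ₁ cos φ₂ cos Δλ = (0.3471)(-0.5557) − (-0.9378)(0.8314)(-0.7915) = -0.8100
θ = atan2(y, x) = -147.90°; adding 360° gives 212°.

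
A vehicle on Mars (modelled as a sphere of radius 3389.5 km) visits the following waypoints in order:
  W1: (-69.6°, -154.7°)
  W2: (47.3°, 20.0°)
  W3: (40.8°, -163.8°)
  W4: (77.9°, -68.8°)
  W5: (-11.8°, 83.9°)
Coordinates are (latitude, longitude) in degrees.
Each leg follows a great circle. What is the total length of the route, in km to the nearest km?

24442 km

Leg W1→W2: central angle 2.7497 rad, distance 9320.2 km.
Leg W2→W3: central angle 1.6028 rad, distance 5432.8 km.
Leg W3→W4: central angle 0.8956 rad, distance 3035.5 km.
Leg W4→W5: central angle 1.9631 rad, distance 6653.8 km.
Total: 9320.2 + 5432.8 + 3035.5 + 6653.8 ≈ 24442 km.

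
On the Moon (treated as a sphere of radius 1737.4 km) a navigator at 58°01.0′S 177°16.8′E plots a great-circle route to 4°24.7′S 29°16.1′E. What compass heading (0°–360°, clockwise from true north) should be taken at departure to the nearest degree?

215°

Δλ = -148.012° = -2.5833 rad.
y = sin Δλ · cos φ₂ = (-0.5297)(0.9970) = -0.5282
x = cos φ₁ sin φ₂ − sin φ₁ cos φ₂ cos Δλ = (0.5297)(-0.0769) − (-0.8482)(0.9970)(-0.8482) = -0.7580
θ = atan2(y, x) = -145.13°; adding 360° gives 215°.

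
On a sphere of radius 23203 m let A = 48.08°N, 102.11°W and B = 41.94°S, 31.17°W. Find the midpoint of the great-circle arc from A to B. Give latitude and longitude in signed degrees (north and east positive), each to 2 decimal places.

3.76°, -64.45°

Central angle δ = 1.9124 rad. Interpolating on the sphere with fraction f = 0.5:
P = [sin((1−f)δ)·A + sin(fδ)·B] / sin δ = 0.8671·A + 0.8671·B in Cartesian coordinates,
giving P = (0.4304, -0.9003, 0.0657), i.e. latitude 3.76°, longitude -64.45°.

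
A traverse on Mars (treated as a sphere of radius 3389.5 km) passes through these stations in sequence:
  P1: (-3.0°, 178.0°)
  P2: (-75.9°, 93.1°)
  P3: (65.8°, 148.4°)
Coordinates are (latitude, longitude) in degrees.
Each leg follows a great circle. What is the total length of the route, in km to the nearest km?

13708 km

Leg P1→P2: central angle 1.4983 rad, distance 5078.6 km.
Leg P2→P3: central angle 2.5460 rad, distance 8629.5 km.
Total: 5078.6 + 8629.5 ≈ 13708 km.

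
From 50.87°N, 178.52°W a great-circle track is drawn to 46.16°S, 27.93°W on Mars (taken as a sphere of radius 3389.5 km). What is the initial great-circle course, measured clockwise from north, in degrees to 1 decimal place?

87.8°

Δλ = 150.590° = 2.6283 rad.
y = sin Δλ · cos φ₂ = (0.4911)(0.6926) = 0.3401
x = cos φ₁ sin φ₂ − sin φ₁ cos φ₂ cos Δλ = (0.6311)(-0.7213) − (0.7757)(0.6926)(-0.8711) = 0.0129
θ = atan2(y, x) = 87.83°, so the bearing is 87.8°.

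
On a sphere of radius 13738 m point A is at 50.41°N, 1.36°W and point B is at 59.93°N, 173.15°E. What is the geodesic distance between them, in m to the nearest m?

Let φ₁ = 0.8798 rad, φ₂ = 1.0460 rad, and Δλ = 3.0458 rad.
cos c = sin φ₁ sin φ₂ + cos φ₁ cos φ₂ cos Δλ = (0.7706)(0.8654) + (0.6373)(0.5011)(-0.9954) = 0.34906,
so c = arccos(0.34906) = 1.21423 rad.
Distance = R·c = 13738 × 1.2142 ≈ 16681 m.

16681 m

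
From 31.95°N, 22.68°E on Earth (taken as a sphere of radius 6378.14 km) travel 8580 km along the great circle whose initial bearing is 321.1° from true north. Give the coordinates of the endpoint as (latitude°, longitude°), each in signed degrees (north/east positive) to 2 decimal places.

49.64°, -86.39°

Angular distance δ = d/R = 8580/6378.14 = 1.34522 rad; initial bearing θ = 5.6043 rad.
sin φ₂ = sin φ₁ cos δ + cos φ₁ sin δ cos θ = (0.5292)(0.2237) + (0.8485)(0.9747)(0.7782) = 0.7620, so φ₂ = 49.64°.
Δλ = atan2(sin θ sin δ cos φ₁, cos δ − sin φ₁ sin φ₂) = atan2(-0.5193, -0.1796) = -109.072°.
λ₂ = 22.680° − 109.072° = -86.39°.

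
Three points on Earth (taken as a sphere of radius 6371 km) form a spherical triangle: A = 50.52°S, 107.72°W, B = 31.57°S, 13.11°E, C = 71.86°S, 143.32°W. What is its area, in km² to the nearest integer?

14835490 km²

Side lengths (central angles): a = 1.3136, b = 0.4636, c = 1.4440 rad; semiperimeter s = 1.6106.
By l'Huilier's theorem, tan(E/4) = √[tan(s/2) tan((s−a)/2) tan((s−b)/2) tan((s−c)/2)], giving spherical excess E = 0.3655 rad.
Area = E·R² = 0.3655 × (6371)² ≈ 14835490 km².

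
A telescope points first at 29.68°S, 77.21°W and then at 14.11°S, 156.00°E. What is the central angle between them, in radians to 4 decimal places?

Let φ₁ = -0.5180 rad, φ₂ = -0.2463 rad, and Δλ = -2.2129 rad.
Haversine: a = sin²(Δφ/2) + cos φ₁ cos φ₂ sin²(Δλ/2) = 0.0183 + (0.8688)(0.9698)(0.7994) = 0.69195.
Central angle c = 2·arcsin(√a) = 1.96482 rad.
So the angular separation is 1.9648 rad.

1.9648 rad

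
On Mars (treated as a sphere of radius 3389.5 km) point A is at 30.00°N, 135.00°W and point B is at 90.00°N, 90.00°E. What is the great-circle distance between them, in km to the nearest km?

Let φ₁ = 0.5236 rad, φ₂ = 1.5708 rad, and Δλ = -2.3562 rad.
cos c = sin φ₁ sin φ₂ + cos φ₁ cos φ₂ cos Δλ = (0.5000)(1.0000) + (0.8660)(0.0000)(-0.7071) = 0.50000,
so c = arccos(0.50000) = 1.04720 rad.
Distance = R·c = 3389.5 × 1.0472 ≈ 3549 km.

3549 km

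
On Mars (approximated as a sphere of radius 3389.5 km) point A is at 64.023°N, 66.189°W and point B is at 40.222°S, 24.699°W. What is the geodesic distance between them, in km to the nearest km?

6464 km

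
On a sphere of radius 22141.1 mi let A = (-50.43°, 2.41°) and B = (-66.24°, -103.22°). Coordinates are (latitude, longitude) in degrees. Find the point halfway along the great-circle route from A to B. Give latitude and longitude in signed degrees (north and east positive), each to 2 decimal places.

-68.75°, -33.88°

The central angle between A and B is δ = 0.8810 rad.
With f = 0.5, the slerp weights are sin((1−f)δ)/sin δ = 0.5528 and sin(fδ)/sin δ = 0.5528.
Weighted sum of the unit vectors: (0.5528)·(0.6365,0.0268,-0.7708) + (0.5528)·(-0.0921,-0.3922,-0.9152) = (0.3009, -0.2020, -0.9320).
Converting back: φ = atan2(z, √(x²+y²)) = -68.75°, λ = atan2(y, x) = -33.88°.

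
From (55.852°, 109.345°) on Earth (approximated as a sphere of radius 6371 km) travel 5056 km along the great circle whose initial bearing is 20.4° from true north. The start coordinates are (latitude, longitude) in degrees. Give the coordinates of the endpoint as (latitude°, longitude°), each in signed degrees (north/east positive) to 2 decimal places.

Angular distance δ = d/R = 5056/6371 = 0.79360 rad; initial bearing θ = 0.3560 rad.
sin φ₂ = sin φ₁ cos δ + cos φ₁ sin δ cos θ = (0.8276)(0.7013) + (0.5613)(0.7129)(0.9373) = 0.9554, so φ₂ = 72.83°.
Δλ = atan2(sin θ sin δ cos φ₁, cos δ − sin φ₁ sin φ₂) = atan2(0.1395, -0.0894) = 122.665°.
λ₂ = 109.345° + 122.665° = 232.01° → -127.99° after wrapping to (−180°, 180°].

72.83°, -127.99°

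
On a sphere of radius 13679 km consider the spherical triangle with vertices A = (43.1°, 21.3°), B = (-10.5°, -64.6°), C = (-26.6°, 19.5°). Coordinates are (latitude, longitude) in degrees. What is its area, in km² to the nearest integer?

211098261 km²

Side lengths (central angles): a = 1.3980, b = 1.2168, c = 1.6440 rad; semiperimeter s = 2.1294.
By l'Huilier's theorem, tan(E/4) = √[tan(s/2) tan((s−a)/2) tan((s−b)/2) tan((s−c)/2)], giving spherical excess E = 1.1282 rad.
Area = E·R² = 1.1282 × (13679)² ≈ 211098261 km².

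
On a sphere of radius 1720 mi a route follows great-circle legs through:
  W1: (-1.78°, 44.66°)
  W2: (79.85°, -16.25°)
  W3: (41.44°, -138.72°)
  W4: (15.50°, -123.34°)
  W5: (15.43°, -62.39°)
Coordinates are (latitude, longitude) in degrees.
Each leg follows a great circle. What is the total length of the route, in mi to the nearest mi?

6875 mi

Leg W1→W2: central angle 1.5157 rad, distance 2607.0 mi.
Leg W2→W3: central angle 0.9514 rad, distance 1636.4 mi.
Leg W3→W4: central angle 0.5087 rad, distance 874.9 mi.
Leg W4→W5: central angle 1.0214 rad, distance 1756.9 mi.
Total: 2607.0 + 1636.4 + 874.9 + 1756.9 ≈ 6875 mi.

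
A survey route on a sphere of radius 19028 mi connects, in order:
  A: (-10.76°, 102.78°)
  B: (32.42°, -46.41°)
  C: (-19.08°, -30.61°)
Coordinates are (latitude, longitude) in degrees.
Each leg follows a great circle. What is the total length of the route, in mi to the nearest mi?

Leg A→B: central angle 2.5190 rad, distance 47931.0 mi.
Leg B→C: central angle 0.9368 rad, distance 17825.3 mi.
Total: 47931.0 + 17825.3 ≈ 65756 mi.

65756 mi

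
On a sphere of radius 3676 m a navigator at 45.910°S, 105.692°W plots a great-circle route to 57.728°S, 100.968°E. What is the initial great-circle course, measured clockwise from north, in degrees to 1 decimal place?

With φ₁ = -0.8013, φ₂ = -1.0075, Δλ = -2.6763 rad, the forward-azimuth formula gives
θ = atan2( sin Δλ cos φ₂ , cos φ₁ sin φ₂ − sin φ₁ cos φ₂ cos Δλ ) = atan2(-0.2396, -0.9310) = -165.57°.
Adding 360° brings this into [0°, 360°): 194.4°.

194.4°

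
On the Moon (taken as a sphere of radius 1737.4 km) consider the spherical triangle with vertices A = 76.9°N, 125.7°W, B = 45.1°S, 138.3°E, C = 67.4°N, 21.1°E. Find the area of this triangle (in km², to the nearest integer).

4797238 km²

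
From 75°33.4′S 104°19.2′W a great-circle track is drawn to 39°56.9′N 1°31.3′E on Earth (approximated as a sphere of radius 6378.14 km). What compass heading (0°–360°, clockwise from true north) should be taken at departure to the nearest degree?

With φ₁ = -1.3187, φ₂ = 0.6972, Δλ = 1.8473 rad, the forward-azimuth formula gives
θ = atan2( sin Δλ cos φ₂ , cos φ₁ sin φ₂ − sin φ₁ cos φ₂ cos Δλ ) = atan2(0.7375, -0.0425) = 93.30°.
So the initial bearing is 93°.

93°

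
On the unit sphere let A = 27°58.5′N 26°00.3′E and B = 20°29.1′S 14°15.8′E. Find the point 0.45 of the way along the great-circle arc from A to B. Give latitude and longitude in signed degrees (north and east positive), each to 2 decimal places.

6.19°, 20.51°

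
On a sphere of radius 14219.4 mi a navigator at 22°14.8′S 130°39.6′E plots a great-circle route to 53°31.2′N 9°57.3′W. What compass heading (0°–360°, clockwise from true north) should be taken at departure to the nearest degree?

327°

With φ₁ = -0.3883, φ₂ = 0.9341, Δλ = -2.4542 rad, the forward-azimuth formula gives
θ = atan2( sin Δλ cos φ₂ , cos φ₁ sin φ₂ − sin φ₁ cos φ₂ cos Δλ ) = atan2(-0.3773, 0.5702) = -33.49°.
Adding 360° brings this into [0°, 360°): 327°.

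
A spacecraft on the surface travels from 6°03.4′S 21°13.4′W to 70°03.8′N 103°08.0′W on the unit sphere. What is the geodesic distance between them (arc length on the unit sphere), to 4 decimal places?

1.6223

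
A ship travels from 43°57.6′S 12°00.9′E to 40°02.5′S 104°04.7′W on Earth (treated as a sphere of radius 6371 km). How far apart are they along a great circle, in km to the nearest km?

8697 km

Let φ₁ = -0.7672 rad, φ₂ = -0.6989 rad, and Δλ = -2.0262 rad.
Haversine: a = sin²(Δφ/2) + cos φ₁ cos φ₂ sin²(Δλ/2) = 0.0012 + (0.7198)(0.7656)(0.7199) = 0.39790.
Central angle c = 2·arcsin(√a) = 1.36515 rad.
Distance = R·c = 6371 × 1.3652 ≈ 8697 km.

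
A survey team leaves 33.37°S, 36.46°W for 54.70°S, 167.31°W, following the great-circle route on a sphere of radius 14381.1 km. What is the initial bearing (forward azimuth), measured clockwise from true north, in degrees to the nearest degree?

With φ₁ = -0.5824, φ₂ = -0.9547, Δλ = -2.2838 rad, the forward-azimuth formula gives
θ = atan2( sin Δλ cos φ₂ , cos φ₁ sin φ₂ − sin φ₁ cos φ₂ cos Δλ ) = atan2(-0.4371, -0.8895) = -153.83°.
Adding 360° brings this into [0°, 360°): 206°.

206°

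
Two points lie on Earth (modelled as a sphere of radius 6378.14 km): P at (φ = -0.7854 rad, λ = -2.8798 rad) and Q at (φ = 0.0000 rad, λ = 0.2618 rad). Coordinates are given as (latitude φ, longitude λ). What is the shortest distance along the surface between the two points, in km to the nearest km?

15028 km

In radians: φ₁ = -0.7854, φ₂ = 0.0000, Δλ = -180.000° = -3.1416 rad.
Haversine: a = sin²(Δφ/2) + cos φ₁ cos φ₂ sin²(Δλ/2) = 0.1464 + (0.7071)(1.0000)(1.0000) = 0.85355.
Central angle c = 2·arcsin(√a) = 2.35619 rad.
Distance = R·c = 6378.14 × 2.3562 ≈ 15028 km.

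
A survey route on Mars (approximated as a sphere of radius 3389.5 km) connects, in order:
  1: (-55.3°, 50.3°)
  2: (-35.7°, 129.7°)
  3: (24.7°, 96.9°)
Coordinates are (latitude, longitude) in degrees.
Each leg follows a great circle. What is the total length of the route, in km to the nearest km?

7306 km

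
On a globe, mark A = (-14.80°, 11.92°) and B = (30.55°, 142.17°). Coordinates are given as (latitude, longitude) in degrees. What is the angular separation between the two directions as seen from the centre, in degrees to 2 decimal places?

In radians: φ₁ = -0.2583, φ₂ = 0.5332, Δλ = 130.250° = 2.2733 rad.
cos c = sin φ₁ sin φ₂ + cos φ₁ cos φ₂ cos Δλ = (-0.2554)(0.5083) + (0.9668)(0.8612)(-0.6461) = -0.66781,
so c = arccos(-0.66781) = 2.30206 rad.
So the angular separation is 131.90°.

131.90°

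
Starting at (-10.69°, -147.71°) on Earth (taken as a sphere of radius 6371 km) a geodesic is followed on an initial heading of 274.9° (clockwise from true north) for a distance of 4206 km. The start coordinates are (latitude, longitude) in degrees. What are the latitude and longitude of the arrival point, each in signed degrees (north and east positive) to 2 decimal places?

-5.45°, 174.43°

Angular distance δ = d/R = 4206/6371 = 0.66018 rad; initial bearing θ = 4.7979 rad.
sin φ₂ = sin φ₁ cos δ + cos φ₁ sin δ cos θ = (-0.1855)(0.7899) + (0.9826)(0.6133)(0.0854) = -0.0950, so φ₂ = -5.45°.
Δλ = atan2(sin θ sin δ cos φ₁, cos δ − sin φ₁ sin φ₂) = atan2(-0.6004, 0.7723) = -37.864°.
λ₂ = -147.710° − 37.864° = -185.57° → 174.43° after wrapping to (−180°, 180°].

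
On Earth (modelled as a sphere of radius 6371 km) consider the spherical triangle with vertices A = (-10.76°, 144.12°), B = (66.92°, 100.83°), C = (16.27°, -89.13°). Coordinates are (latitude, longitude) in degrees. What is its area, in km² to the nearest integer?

Side lengths (central angles): a = 1.6839, b = 2.2352, c = 1.4620 rad; semiperimeter s = 2.6906.
By l'Huilier's theorem, tan(E/4) = √[tan(s/2) tan((s−a)/2) tan((s−b)/2) tan((s−c)/2)], giving spherical excess E = 2.2381 rad.
Area = E·R² = 2.2381 × (6371)² ≈ 90842991 km².

90842991 km²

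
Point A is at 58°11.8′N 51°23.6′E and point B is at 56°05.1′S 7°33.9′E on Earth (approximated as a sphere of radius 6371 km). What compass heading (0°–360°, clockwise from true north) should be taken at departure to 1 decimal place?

206.4°

Δλ = -43.828° = -0.7649 rad.
y = sin Δλ · cos φ₂ = (-0.6925)(0.5580) = -0.3864
x = cos φ₁ sin φ₂ − sin φ₁ cos φ₂ cos Δλ = (0.5270)(-0.8299) − (0.8499)(0.5580)(0.7214) = -0.7794
θ = atan2(y, x) = -153.63°; adding 360° gives 206.4°.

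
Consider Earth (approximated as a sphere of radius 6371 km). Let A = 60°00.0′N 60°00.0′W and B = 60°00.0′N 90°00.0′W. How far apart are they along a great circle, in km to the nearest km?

With latitudes φ₁ = 60.000°, φ₂ = 60.000° and longitude difference Δλ = -30.000°:
Haversine: a = sin²(Δφ/2) + cos φ₁ cos φ₂ sin²(Δλ/2) = 0.0000 + (0.5000)(0.5000)(0.0670) = 0.01675.
Central angle c = 2·arcsin(√a) = 0.25955 rad.
Distance = R·c = 6371 × 0.2595 ≈ 1654 km.

1654 km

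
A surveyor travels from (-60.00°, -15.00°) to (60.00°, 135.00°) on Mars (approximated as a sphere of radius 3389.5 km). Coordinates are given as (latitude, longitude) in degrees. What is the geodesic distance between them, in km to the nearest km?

Let φ₁ = -1.0472 rad, φ₂ = 1.0472 rad, and Δλ = 2.6180 rad.
Haversine: a = sin²(Δφ/2) + cos φ₁ cos φ₂ sin²(Δλ/2) = 0.7500 + (0.5000)(0.5000)(0.9330) = 0.98325.
Central angle c = 2·arcsin(√a) = 2.88205 rad.
Distance = R·c = 3389.5 × 2.8820 ≈ 9769 km.

9769 km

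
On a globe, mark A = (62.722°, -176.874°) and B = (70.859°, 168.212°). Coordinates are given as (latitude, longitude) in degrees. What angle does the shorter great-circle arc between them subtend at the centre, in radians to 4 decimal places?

0.1742 rad

Let φ₁ = 1.0947 rad, φ₂ = 1.2367 rad, and Δλ = -0.2603 rad.
Haversine: a = sin²(Δφ/2) + cos φ₁ cos φ₂ sin²(Δλ/2) = 0.0050 + (0.4583)(0.3279)(0.0168) = 0.00756.
Central angle c = 2·arcsin(√a) = 0.17417 rad.
So the angular separation is 0.1742 rad.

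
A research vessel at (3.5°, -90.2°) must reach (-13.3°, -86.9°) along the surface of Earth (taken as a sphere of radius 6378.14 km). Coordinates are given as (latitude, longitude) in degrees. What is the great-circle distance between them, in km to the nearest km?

1905 km

Let φ₁ = 0.0611 rad, φ₂ = -0.2321 rad, and Δλ = 0.0576 rad.
cos c = sin φ₁ sin φ₂ + cos φ₁ cos φ₂ cos Δλ = (0.0610)(-0.2300) + (0.9981)(0.9732)(0.9983) = 0.95571,
so c = arccos(0.95571) = 0.29874 rad.
Distance = R·c = 6378.14 × 0.2987 ≈ 1905 km.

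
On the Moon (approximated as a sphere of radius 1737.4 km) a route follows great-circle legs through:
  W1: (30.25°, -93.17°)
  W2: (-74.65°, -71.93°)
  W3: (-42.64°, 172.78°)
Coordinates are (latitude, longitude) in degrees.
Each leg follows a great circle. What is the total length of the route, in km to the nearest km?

4884 km

Leg W1→W2: central angle 1.8470 rad, distance 3208.9 km.
Leg W2→W3: central angle 0.9642 rad, distance 1675.3 km.
Total: 3208.9 + 1675.3 ≈ 4884 km.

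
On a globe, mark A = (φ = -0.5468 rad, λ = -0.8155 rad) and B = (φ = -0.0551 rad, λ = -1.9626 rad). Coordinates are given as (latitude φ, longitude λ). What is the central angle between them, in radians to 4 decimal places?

Let φ₁ = -0.5468 rad, φ₂ = -0.0551 rad, and Δλ = -1.1471 rad.
Haversine: a = sin²(Δφ/2) + cos φ₁ cos φ₂ sin²(Δλ/2) = 0.0592 + (0.8542)(0.9985)(0.2944) = 0.31036.
Central angle c = 2·arcsin(√a) = 1.18177 rad.
So the angular separation is 1.1818 rad.

1.1818 rad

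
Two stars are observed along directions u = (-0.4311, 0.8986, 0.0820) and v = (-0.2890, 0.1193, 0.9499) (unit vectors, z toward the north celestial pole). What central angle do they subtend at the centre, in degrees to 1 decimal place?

72.0°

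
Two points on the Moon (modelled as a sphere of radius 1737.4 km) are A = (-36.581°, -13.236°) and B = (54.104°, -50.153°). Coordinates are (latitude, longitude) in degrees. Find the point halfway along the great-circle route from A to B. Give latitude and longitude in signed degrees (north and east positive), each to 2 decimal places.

9.22°, -28.71°

Central angle δ = 1.6773 rad. Interpolating on the sphere with fraction f = 0.5:
P = [sin((1−f)δ)·A + sin(fδ)·B] / sin δ = 0.7480·A + 0.7480·B in Cartesian coordinates,
giving P = (0.8657, -0.4742, 0.1602), i.e. latitude 9.22°, longitude -28.71°.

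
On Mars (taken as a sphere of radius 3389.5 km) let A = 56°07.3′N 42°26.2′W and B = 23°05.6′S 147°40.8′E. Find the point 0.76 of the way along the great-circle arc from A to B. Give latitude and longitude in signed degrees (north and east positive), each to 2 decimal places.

The central angle between A and B is δ = 2.5507 rad.
With f = 0.76, the slerp weights are sin((1−f)δ)/sin δ = 1.0314 and sin(fδ)/sin δ = 1.6749.
Weighted sum of the unit vectors: (1.0314)·(0.4114,-0.3761,0.8302) + (1.6749)·(-0.7774,0.4918,-0.3922) = (-0.8777, 0.4358, 0.1994).
Converting back: φ = atan2(z, √(x²+y²)) = 11.50°, λ = atan2(y, x) = 153.60°.

11.50°, 153.60°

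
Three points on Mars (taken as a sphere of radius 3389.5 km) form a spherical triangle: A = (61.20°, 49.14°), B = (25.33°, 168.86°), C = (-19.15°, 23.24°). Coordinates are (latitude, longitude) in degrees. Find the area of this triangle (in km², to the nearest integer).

Side lengths (central angles): a = 2.5774, b = 1.4486, c = 1.4111 rad; semiperimeter s = 2.7185.
By l'Huilier's theorem, tan(E/4) = √[tan(s/2) tan((s−a)/2) tan((s−b)/2) tan((s−c)/2)], giving spherical excess E = 1.6278 rad.
Area = E·R² = 1.6278 × (3389.5)² ≈ 18701397 km².

18701397 km²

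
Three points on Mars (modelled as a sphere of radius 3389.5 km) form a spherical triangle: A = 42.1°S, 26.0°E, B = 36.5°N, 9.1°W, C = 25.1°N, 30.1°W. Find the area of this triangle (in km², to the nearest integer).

Side lengths (central angles): a = 0.3711, b = 1.4803, c = 1.4815 rad; semiperimeter s = 1.6665.
By l'Huilier's theorem, tan(E/4) = √[tan(s/2) tan((s−a)/2) tan((s−b)/2) tan((s−c)/2)], giving spherical excess E = 0.3388 rad.
Area = E·R² = 0.3388 × (3389.5)² ≈ 3892351 km².

3892351 km²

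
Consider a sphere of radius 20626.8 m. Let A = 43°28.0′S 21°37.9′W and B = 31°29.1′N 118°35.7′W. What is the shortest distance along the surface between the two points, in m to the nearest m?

41668 m

Let φ₁ = -0.7586 rad, φ₂ = 0.5495 rad, and Δλ = -1.6923 rad.
Haversine: a = sin²(Δφ/2) + cos φ₁ cos φ₂ sin²(Δλ/2) = 0.3702 + (0.7258)(0.8528)(0.5606) = 0.71716.
Central angle c = 2·arcsin(√a) = 2.02008 rad.
Distance = R·c = 20626.8 × 2.0201 ≈ 41668 m.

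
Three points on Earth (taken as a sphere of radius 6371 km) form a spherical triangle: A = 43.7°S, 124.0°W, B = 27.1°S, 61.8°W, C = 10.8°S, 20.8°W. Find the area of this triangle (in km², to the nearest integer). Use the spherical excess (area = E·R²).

6545212 km²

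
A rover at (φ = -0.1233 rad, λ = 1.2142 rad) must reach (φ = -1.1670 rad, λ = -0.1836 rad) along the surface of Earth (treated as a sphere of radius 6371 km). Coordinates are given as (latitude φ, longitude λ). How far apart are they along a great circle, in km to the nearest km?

8853 km

Let φ₁ = -0.1233 rad, φ₂ = -1.1670 rad, and Δλ = -1.3978 rad.
cos c = sin φ₁ sin φ₂ + cos φ₁ cos φ₂ cos Δλ = (-0.1230)(-0.9196) + (0.9924)(0.3929)(0.1721) = 0.18022,
so c = arccos(0.18022) = 1.38959 rad.
Distance = R·c = 6371 × 1.3896 ≈ 8853 km.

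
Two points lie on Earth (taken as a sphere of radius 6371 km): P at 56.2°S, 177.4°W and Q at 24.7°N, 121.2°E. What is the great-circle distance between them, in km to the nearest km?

10680 km

In radians: φ₁ = -0.9809, φ₂ = 0.4311, Δλ = -61.400° = -1.0716 rad.
Haversine: a = sin²(Δφ/2) + cos φ₁ cos φ₂ sin²(Δλ/2) = 0.4209 + (0.5563)(0.9085)(0.2607) = 0.55266.
Central angle c = 2·arcsin(√a) = 1.67630 rad.
Distance = R·c = 6371 × 1.6763 ≈ 10680 km.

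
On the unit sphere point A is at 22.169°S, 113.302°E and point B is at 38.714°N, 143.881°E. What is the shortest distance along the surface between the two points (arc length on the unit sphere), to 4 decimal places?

In radians: φ₁ = -0.3869, φ₂ = 0.6757, Δλ = 30.579° = 0.5337 rad.
cos c = sin φ₁ sin φ₂ + cos φ₁ cos φ₂ cos Δλ = (-0.3773)(0.6254) + (0.9261)(0.7803)(0.8609) = 0.38610,
so c = arccos(0.38610) = 1.17439 rad.
On the unit sphere the arc length equals the central angle: 1.1744.

1.1744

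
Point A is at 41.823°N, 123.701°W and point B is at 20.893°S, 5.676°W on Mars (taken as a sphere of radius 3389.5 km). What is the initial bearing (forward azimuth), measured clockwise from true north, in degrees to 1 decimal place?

Δλ = 118.025° = 2.0599 rad.
y = sin Δλ · cos φ₂ = (0.8827)(0.9342) = 0.8247
x = cos φ₁ sin φ₂ − sin φ₁ cos φ₂ cos Δλ = (0.7452)(-0.3566) − (0.6668)(0.9342)(-0.4699) = 0.0270
θ = atan2(y, x) = 88.13°, so the bearing is 88.1°.

88.1°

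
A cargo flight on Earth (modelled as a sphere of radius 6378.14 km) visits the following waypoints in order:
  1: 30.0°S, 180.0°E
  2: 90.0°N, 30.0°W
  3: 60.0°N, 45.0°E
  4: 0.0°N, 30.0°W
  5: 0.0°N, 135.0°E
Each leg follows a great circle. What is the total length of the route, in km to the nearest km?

44257 km

Leg 1→2: central angle 2.0944 rad, distance 13358.3 km.
Leg 2→3: central angle 0.5236 rad, distance 3339.6 km.
Leg 3→4: central angle 1.4410 rad, distance 9191.0 km.
Leg 4→5: central angle 2.8798 rad, distance 18367.7 km.
Total: 13358.3 + 3339.6 + 9191.0 + 18367.7 ≈ 44257 km.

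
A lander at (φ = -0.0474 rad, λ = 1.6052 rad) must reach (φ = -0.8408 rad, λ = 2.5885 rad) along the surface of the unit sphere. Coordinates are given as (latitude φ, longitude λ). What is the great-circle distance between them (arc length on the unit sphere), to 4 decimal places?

With latitudes φ₁ = -2.716°, φ₂ = -48.174° and longitude difference Δλ = 56.339°:
cos c = sin φ₁ sin φ₂ + cos φ₁ cos φ₂ cos Δλ = (-0.0474)(-0.7452) + (0.9989)(0.6669)(0.5543) = 0.40452,
so c = arccos(0.40452) = 1.15434 rad.
On the unit sphere the arc length equals the central angle: 1.1543.

1.1543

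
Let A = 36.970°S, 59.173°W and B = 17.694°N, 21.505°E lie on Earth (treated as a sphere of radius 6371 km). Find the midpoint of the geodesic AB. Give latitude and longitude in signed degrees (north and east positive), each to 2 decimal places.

Central angle δ = 1.6303 rad. Interpolating on the sphere with fraction f = 0.5:
P = [sin((1−f)δ)·A + sin(fδ)·B] / sin δ = 0.7291·A + 0.7291·B in Cartesian coordinates,
giving P = (0.9448, -0.2456, -0.2169), i.e. latitude -12.53°, longitude -14.57°.

-12.53°, -14.57°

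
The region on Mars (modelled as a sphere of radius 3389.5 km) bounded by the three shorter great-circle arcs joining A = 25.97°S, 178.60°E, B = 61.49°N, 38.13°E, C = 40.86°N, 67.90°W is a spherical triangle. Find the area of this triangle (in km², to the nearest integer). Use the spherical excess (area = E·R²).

28332741 km²

Side lengths (central angles): a = 1.0756, b = 2.1623, c = 2.3685 rad; semiperimeter s = 2.8032.
By l'Huilier's theorem, tan(E/4) = √[tan(s/2) tan((s−a)/2) tan((s−b)/2) tan((s−c)/2)], giving spherical excess E = 2.4661 rad.
Area = E·R² = 2.4661 × (3389.5)² ≈ 28332741 km².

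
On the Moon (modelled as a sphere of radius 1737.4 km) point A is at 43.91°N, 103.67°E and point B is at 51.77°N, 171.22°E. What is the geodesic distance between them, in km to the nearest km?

1345 km

Let φ₁ = 0.7664 rad, φ₂ = 0.9036 rad, and Δλ = 1.1790 rad.
Haversine: a = sin²(Δφ/2) + cos φ₁ cos φ₂ sin²(Δλ/2) = 0.0047 + (0.7204)(0.6188)(0.3091) = 0.14248.
Central angle c = 2·arcsin(√a) = 0.77412 rad.
Distance = R·c = 1737.4 × 0.7741 ≈ 1345 km.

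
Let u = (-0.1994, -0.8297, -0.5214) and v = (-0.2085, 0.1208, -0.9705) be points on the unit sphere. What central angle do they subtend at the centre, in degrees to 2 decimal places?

63.42°

u·v = 0.4474; |u| = 1.0000, |v| = 1.0000.
cos θ = (u·v)/(|u||v|) = 0.4474, so θ = 63.42°.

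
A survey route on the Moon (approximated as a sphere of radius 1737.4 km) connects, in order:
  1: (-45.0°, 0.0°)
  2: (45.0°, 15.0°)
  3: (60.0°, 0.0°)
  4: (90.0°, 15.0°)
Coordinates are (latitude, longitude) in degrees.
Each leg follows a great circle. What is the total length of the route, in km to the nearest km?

Leg 1→2: central angle 1.5878 rad, distance 2758.7 km.
Leg 2→3: central angle 0.3049 rad, distance 529.7 km.
Leg 3→4: central angle 0.5236 rad, distance 909.7 km.
Total: 2758.7 + 529.7 + 909.7 ≈ 4198 km.

4198 km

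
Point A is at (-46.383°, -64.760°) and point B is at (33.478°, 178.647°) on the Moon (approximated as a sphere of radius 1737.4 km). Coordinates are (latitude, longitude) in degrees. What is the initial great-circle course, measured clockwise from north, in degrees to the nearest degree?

278°

Δλ = -116.593° = -2.0349 rad.
y = sin Δλ · cos φ₂ = (-0.8942)(0.8341) = -0.7459
x = cos φ₁ sin φ₂ − sin φ₁ cos φ₂ cos Δλ = (0.6898)(0.5516) − (-0.7240)(0.8341)(-0.4476) = 0.1102
θ = atan2(y, x) = -81.59°; adding 360° gives 278°.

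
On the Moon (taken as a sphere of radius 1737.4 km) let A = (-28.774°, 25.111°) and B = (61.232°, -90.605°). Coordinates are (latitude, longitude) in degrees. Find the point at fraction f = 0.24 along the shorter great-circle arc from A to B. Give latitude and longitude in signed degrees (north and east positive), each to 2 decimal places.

Central angle δ = 2.2205 rad. Interpolating on the sphere with fraction f = 0.24:
P = [sin((1−f)δ)·A + sin(fδ)·B] / sin δ = 1.2473·A + 0.6381·B in Cartesian coordinates,
giving P = (0.9868, 0.1569, -0.0411), i.e. latitude -2.36°, longitude 9.04°.

-2.36°, 9.04°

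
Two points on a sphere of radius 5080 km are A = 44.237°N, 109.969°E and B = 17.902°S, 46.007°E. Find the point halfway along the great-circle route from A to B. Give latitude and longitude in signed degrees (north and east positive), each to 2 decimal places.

Central angle δ = 1.4859 rad. Interpolating on the sphere with fraction f = 0.5:
P = [sin((1−f)δ)·A + sin(fδ)·B] / sin δ = 0.6789·A + 0.6789·B in Cartesian coordinates,
giving P = (0.2826, 0.9219, 0.2649), i.e. latitude 15.36°, longitude 72.96°.

15.36°, 72.96°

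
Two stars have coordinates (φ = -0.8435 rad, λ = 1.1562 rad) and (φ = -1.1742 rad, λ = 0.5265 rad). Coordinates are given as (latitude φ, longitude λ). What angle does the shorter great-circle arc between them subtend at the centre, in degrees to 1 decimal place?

With latitudes φ₁ = -48.329°, φ₂ = -67.277° and longitude difference Δλ = -36.079°:
cos c = sin φ₁ sin φ₂ + cos φ₁ cos φ₂ cos Δλ = (-0.7470)(-0.9224) + (0.6649)(0.3863)(0.8082) = 0.89656,
so c = arccos(0.89656) = 0.45886 rad.
So the angular separation is 26.3°.

26.3°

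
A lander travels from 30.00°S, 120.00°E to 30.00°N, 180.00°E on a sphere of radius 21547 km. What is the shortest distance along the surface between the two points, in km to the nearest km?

31146 km

In radians: φ₁ = -0.5236, φ₂ = 0.5236, Δλ = 60.000° = 1.0472 rad.
cos c = sin φ₁ sin φ₂ + cos φ₁ cos φ₂ cos Δλ = (-0.5000)(0.5000) + (0.8660)(0.8660)(0.5000) = 0.12500,
so c = arccos(0.12500) = 1.44547 rad.
Distance = R·c = 21547 × 1.4455 ≈ 31146 km.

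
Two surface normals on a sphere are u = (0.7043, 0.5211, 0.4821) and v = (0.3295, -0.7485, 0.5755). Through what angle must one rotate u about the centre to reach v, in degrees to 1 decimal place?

u·v = 0.1195; |u| = 1.0000, |v| = 1.0000.
cos θ = (u·v)/(|u||v|) = 0.1195, so θ = 83.1°.

83.1°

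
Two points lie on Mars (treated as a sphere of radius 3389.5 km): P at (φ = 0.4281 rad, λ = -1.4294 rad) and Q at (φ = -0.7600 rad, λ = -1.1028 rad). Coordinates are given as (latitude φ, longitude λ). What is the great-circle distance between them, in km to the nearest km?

Let φ₁ = 0.4281 rad, φ₂ = -0.7600 rad, and Δλ = 0.3266 rad.
cos c = sin φ₁ sin φ₂ + cos φ₁ cos φ₂ cos Δλ = (0.4151)(-0.6889) + (0.9098)(0.7248)(0.9471) = 0.33857,
so c = arccos(0.33857) = 1.22540 rad.
Distance = R·c = 3389.5 × 1.2254 ≈ 4154 km.

4154 km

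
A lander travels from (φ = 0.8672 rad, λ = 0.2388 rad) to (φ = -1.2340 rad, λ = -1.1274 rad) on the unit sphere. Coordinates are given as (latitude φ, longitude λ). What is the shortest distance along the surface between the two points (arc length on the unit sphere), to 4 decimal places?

With latitudes φ₁ = 49.687°, φ₂ = -70.703° and longitude difference Δλ = -78.277°:
cos c = sin φ₁ sin φ₂ + cos φ₁ cos φ₂ cos Δλ = (0.7625)(-0.9438) + (0.6470)(0.3305)(0.2032) = -0.67624,
so c = arccos(-0.67624) = 2.31345 rad.
On the unit sphere the arc length equals the central angle: 2.3134.

2.3134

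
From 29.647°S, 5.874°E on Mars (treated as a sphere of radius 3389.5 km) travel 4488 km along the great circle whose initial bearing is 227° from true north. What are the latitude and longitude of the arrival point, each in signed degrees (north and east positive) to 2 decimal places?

-44.07°, -93.33°

Angular distance δ = d/R = 4488/3389.5 = 1.32409 rad; initial bearing θ = 3.9619 rad.
sin φ₂ = sin φ₁ cos δ + cos φ₁ sin δ cos θ = (-0.4947)(0.2442) + (0.8691)(0.9697)(-0.6820) = -0.6956, so φ₂ = -44.07°.
Δλ = atan2(sin θ sin δ cos φ₁, cos δ − sin φ₁ sin φ₂) = atan2(-0.6164, -0.0999) = -99.202°.
λ₂ = 5.874° − 99.202° = -93.33°.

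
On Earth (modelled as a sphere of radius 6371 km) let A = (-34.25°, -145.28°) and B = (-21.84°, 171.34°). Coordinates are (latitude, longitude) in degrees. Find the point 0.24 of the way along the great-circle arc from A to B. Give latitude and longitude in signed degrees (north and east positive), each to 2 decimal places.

-32.65°, -156.61°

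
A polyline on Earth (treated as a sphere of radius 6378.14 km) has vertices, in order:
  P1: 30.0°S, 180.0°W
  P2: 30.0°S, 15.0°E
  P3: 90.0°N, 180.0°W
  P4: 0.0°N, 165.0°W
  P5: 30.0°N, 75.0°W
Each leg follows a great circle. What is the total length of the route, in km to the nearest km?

46568 km

Leg P1→P2: central angle 2.0651 rad, distance 13171.7 km.
Leg P2→P3: central angle 2.0944 rad, distance 13358.3 km.
Leg P3→P4: central angle 1.5708 rad, distance 10018.8 km.
Leg P4→P5: central angle 1.5708 rad, distance 10018.8 km.
Total: 13171.7 + 13358.3 + 10018.8 + 10018.8 ≈ 46568 km.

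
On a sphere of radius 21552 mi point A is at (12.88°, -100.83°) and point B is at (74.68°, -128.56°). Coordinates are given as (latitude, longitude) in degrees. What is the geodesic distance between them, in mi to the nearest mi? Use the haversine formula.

Let φ₁ = 0.2248 rad, φ₂ = 1.3034 rad, and Δλ = -0.4840 rad.
Haversine: a = sin²(Δφ/2) + cos φ₁ cos φ₂ sin²(Δλ/2) = 0.2637 + (0.9748)(0.2642)(0.0574) = 0.27852.
Central angle c = 2·arcsin(√a) = 1.11189 rad.
Distance = R·c = 21552 × 1.1119 ≈ 23963 mi.

23963 mi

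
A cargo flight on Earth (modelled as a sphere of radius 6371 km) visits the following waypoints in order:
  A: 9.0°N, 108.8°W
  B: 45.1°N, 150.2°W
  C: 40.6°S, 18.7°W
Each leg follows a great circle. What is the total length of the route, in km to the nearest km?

21724 km

Leg A→B: central angle 0.8844 rad, distance 5634.4 km.
Leg B→C: central angle 2.5254 rad, distance 16089.5 km.
Total: 5634.4 + 16089.5 ≈ 21724 km.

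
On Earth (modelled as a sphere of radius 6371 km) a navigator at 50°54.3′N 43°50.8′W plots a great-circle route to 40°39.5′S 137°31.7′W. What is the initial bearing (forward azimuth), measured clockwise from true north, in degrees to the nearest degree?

244°

With φ₁ = 0.8885, φ₂ = -0.7096, Δλ = -1.6351 rad, the forward-azimuth formula gives
θ = atan2( sin Δλ cos φ₂ , cos φ₁ sin φ₂ − sin φ₁ cos φ₂ cos Δλ ) = atan2(-0.7570, -0.3731) = -116.23°.
Adding 360° brings this into [0°, 360°): 244°.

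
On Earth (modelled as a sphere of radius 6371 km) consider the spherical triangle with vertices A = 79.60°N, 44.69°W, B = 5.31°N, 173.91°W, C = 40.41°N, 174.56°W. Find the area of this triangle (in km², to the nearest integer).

3078447 km²

Side lengths (central angles): a = 0.6127, b = 0.9890, c = 1.5934 rad; semiperimeter s = 1.5976.
By l'Huilier's theorem, tan(E/4) = √[tan(s/2) tan((s−a)/2) tan((s−b)/2) tan((s−c)/2)], giving spherical excess E = 0.0758 rad.
Area = E·R² = 0.0758 × (6371)² ≈ 3078447 km².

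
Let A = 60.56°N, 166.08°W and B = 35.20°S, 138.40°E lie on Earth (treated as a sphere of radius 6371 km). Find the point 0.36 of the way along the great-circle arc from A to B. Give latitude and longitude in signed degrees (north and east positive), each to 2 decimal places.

27.93°, 164.60°

The central angle between A and B is δ = 1.8490 rad.
With f = 0.36, the slerp weights are sin((1−f)δ)/sin δ = 0.9629 and sin(fδ)/sin δ = 0.6423.
Weighted sum of the unit vectors: (0.9629)·(-0.4771,-0.1182,0.8709) + (0.6423)·(-0.6111,0.5425,-0.5764) = (-0.8518, 0.2346, 0.4683).
Converting back: φ = atan2(z, √(x²+y²)) = 27.93°, λ = atan2(y, x) = 164.60°.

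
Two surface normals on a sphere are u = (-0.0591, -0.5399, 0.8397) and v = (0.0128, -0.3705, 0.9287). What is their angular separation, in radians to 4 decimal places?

0.2048 rad

u·v = 0.9791; |u| = 1.0000, |v| = 1.0000.
cos θ = (u·v)/(|u||v|) = 0.9791, so θ = 0.2048 rad.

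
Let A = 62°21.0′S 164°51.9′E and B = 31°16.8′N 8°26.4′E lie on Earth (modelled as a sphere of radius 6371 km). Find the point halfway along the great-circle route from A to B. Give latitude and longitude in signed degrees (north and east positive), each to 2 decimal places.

Central angle δ = 2.5382 rad. Interpolating on the sphere with fraction f = 0.5:
P = [sin((1−f)δ)·A + sin(fδ)·B] / sin δ = 1.6828·A + 1.6828·B in Cartesian coordinates,
giving P = (0.6688, 0.4150, -0.6169), i.e. latitude -38.09°, longitude 31.82°.

-38.09°, 31.82°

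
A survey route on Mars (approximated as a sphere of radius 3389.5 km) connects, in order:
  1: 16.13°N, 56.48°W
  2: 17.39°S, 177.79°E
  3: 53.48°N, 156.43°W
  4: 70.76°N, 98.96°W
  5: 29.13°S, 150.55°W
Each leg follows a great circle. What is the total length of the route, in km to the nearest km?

Leg 1→2: central angle 2.2375 rad, distance 7583.9 km.
Leg 2→3: central angle 1.2962 rad, distance 4393.4 km.
Leg 3→4: central angle 0.5272 rad, distance 1787.0 km.
Leg 4→5: central angle 1.8554 rad, distance 6288.9 km.
Total: 7583.9 + 4393.4 + 1787.0 + 6288.9 ≈ 20053 km.

20053 km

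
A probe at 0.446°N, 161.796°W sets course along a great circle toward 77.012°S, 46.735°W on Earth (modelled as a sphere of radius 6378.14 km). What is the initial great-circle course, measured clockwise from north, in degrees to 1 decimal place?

With φ₁ = 0.0078, φ₂ = -1.3441, Δλ = 2.0082 rad, the forward-azimuth formula gives
θ = atan2( sin Δλ cos φ₂ , cos φ₁ sin φ₂ − sin φ₁ cos φ₂ cos Δλ ) = atan2(0.2036, -0.9736) = 168.19°.
So the initial bearing is 168.2°.

168.2°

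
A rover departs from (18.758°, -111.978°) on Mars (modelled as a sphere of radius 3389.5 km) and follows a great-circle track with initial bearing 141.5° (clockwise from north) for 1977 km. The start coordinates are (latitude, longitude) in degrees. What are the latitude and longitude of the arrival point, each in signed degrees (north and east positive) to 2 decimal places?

-8.03°, -91.72°

Angular distance δ = d/R = 1977/3389.5 = 0.58327 rad; initial bearing θ = 2.4696 rad.
sin φ₂ = sin φ₁ cos δ + cos φ₁ sin δ cos θ = (0.3216)(0.8347) + (0.9469)(0.5508)(-0.7826) = -0.1397, so φ₂ = -8.03°.
Δλ = atan2(sin θ sin δ cos φ₁, cos δ − sin φ₁ sin φ₂) = atan2(0.3246, 0.8796) = 20.258°.
λ₂ = -111.978° + 20.258° = -91.72°.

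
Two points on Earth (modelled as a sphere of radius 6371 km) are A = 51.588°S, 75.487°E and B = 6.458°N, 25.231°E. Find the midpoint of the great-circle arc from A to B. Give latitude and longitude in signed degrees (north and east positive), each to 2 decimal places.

Central angle δ = 1.2592 rad. Interpolating on the sphere with fraction f = 0.5:
P = [sin((1−f)δ)·A + sin(fδ)·B] / sin δ = 0.6186·A + 0.6186·B in Cartesian coordinates,
giving P = (0.6524, 0.6341, -0.4151), i.e. latitude -24.53°, longitude 44.19°.

-24.53°, 44.19°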